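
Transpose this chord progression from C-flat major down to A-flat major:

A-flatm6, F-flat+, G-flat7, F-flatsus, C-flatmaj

Fm6 Db+ Eb7 Dbsus Abmaj

C-flat major down to A-flat major is a minor third; each chord root moves by that interval while the quality stays the same.
A-flatm6: root A-flat down a minor third → F, giving Fm6.
F-flat+: root F-flat down a minor third → Db, giving Db+.
G-flat7: root G-flat down a minor third → Eb, giving Eb7.
F-flatsus: root F-flat down a minor third → Db, giving Dbsus.
C-flatmaj: root C-flat down a minor third → Ab, giving Abmaj.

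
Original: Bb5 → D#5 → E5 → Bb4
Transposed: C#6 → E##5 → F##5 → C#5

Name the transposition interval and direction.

From Bb5 to C#6 is 2 letter names — a second of some quality.
Bb5 to C#6 is 3 semitones, which makes it an augmented second; the second version is higher, so the direction is up.
Checking another pair — Bb4 → C#5 — gives the same interval.

up an augmented second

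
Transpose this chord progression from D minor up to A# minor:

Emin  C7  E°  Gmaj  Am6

B#min G#7 B#° D#maj E#m6

D minor up to A# minor is an augmented fifth; each chord root moves by that interval while the quality stays the same.
Emin: root E up an augmented fifth → B#, giving B#min.
C7: root C up an augmented fifth → G#, giving G#7.
E°: root E up an augmented fifth → B#, giving B#°.
Gmaj: root G up an augmented fifth → D#, giving D#maj.
Am6: root A up an augmented fifth → E#, giving E#m6.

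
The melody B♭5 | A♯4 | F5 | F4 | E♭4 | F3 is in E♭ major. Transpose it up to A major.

E6 D##5 B5 B4 A4 B3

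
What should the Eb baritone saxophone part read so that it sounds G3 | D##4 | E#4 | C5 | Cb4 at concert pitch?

E5 B##5 C##6 A6 Ab5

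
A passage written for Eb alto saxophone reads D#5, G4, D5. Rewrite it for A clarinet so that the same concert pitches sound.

First find concert pitch: the Eb alto saxophone sounds a major sixth below written, so D#5 G4 D5 sounds F#4 Bb3 F4.
Then write for A clarinet: it sounds a minor third below written, so the part must be a minor third above concert.
F#4 → A4
Bb3 → Db4
F4 → Ab4

A4 Db4 Ab4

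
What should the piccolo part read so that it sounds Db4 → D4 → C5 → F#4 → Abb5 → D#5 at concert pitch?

Written C4 sounds as C5 on the piccolo, so concert pitches are written a perfect octave down.
Db4 becomes Db3
D4 becomes D3
C5 becomes C4
F#4 becomes F#3
Abb5 becomes Abb4
D#5 becomes D#4

Db3 D3 C4 F#3 Abb4 D#4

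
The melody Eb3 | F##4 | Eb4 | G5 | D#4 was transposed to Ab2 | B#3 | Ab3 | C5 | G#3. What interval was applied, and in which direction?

From Eb3 to Ab2 is 5 letter names — a fifth of some quality.
Ab2 to Eb3 is 7 semitones, which makes it a perfect fifth; the second version is lower, so the direction is down.
Checking another pair — D#4 → G#3 — gives the same interval.

down a perfect fifth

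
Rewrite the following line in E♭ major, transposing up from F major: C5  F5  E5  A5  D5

Bb5 Eb6 D6 G6 C6

From F up to E♭ is a minor seventh; apply that to each pitch.
C5 to Bb5
F5 to Eb6
E5 to D6
A5 to G6
D5 to C6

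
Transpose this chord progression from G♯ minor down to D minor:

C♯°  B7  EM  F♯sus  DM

G° F7 BbM Csus AbM

G♯ minor down to D minor is an augmented fourth; each chord root moves by that interval while the quality stays the same.
C♯°: root C♯ down an augmented fourth → G, giving G°.
B7: root B down an augmented fourth → F, giving F7.
EM: root E down an augmented fourth → Bb, giving BbM.
F♯sus: root F♯ down an augmented fourth → C, giving Csus.
DM: root D down an augmented fourth → Ab, giving AbM.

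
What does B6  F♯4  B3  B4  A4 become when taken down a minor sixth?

D#6 A#3 D#3 D#4 C#4

B6 to D#6
F#4 to A#3
B3 to D#3
B4 to D#4
A4 to C#4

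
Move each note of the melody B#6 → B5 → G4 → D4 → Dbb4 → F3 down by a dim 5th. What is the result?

E##6 E#5 C#4 G#3 Gb3 B2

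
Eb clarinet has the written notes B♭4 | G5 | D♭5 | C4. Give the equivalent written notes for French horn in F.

Ab5 F6 Cb6 Bb4

First find concert pitch: the Eb clarinet sounds a minor third above written, so B♭4 G5 D♭5 C4 sounds Db5 Bb5 Fb5 Eb4.
Then write for French horn in F: it sounds a perfect fifth below written, so the part must be a perfect fifth above concert.
Db5 → Ab5
Bb5 → F6
Fb5 → Cb6
Eb4 → Bb4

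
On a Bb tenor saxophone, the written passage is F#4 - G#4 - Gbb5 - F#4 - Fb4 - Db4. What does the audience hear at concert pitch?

Written C4 on the Bb tenor saxophone sounds as Bb2, a major ninth lower; apply that shift to every note.
F#4 becomes E3
G#4 becomes F#3
Gbb5 becomes Fbb4
F#4 becomes E3
Fb4 becomes Ebb3
Db4 becomes Cb3

E3 F#3 Fbb4 E3 Ebb3 Cb3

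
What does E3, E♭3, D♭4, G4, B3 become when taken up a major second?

F#3 F3 Eb4 A4 C#4

E3 gives F#3
Eb3 gives F3
Db4 gives Eb4
G4 gives A4
B3 gives C#4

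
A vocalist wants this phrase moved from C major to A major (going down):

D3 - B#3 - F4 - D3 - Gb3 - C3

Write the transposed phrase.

B2 G##3 D4 B2 Eb3 A2

C major to A major down is a minor third, so every note moves down by that interval.
D3 → B2
B#3 → G##3
F4 → D4
D3 → B2
Gb3 → Eb3
C3 → A2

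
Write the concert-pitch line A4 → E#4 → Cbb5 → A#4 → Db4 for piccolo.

A3 E#3 Cbb4 A#3 Db3

The piccolo sounds a perfect octave above written, so the written part must be a perfect octave below concert — transpose each note down.
A4 gives A3
E#4 gives E#3
Cbb5 gives Cbb4
A#4 gives A#3
Db4 gives Db3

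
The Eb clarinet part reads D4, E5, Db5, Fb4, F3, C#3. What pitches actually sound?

Written C4 on the Eb clarinet sounds as Eb4, a minor third higher; apply that shift to every note.
D4 → F4
E5 → G5
Db5 → Fb5
Fb4 → Abb4
F3 → Ab3
C#3 → E3

F4 G5 Fb5 Abb4 Ab3 E3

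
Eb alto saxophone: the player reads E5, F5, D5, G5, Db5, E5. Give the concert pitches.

G4 Ab4 F4 Bb4 Fb4 G4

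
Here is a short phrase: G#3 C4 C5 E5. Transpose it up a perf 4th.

G#3 to C#4
C4 to F4
C5 to F5
E5 to A5

C#4 F4 F5 A5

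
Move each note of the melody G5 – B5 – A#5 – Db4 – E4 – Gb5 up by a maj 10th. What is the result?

B6 D#7 C##7 F5 G#5 Bb6

G5 → B6
B5 → D#7
A#5 → C##7
Db4 → F5
E4 → G#5
Gb5 → Bb6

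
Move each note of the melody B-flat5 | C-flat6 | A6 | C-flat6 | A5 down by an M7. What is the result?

Bb5 gives Cb5
Cb6 gives Dbb5
A6 gives Bb5
Cb6 gives Dbb5
A5 gives Bb4

Cb5 Dbb5 Bb5 Dbb5 Bb4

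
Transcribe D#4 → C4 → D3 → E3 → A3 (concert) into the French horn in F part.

The French horn in F sounds a perfect fifth below written, so the written part must be a perfect fifth above concert — transpose each note up.
D#4 -> A#4
C4 -> G4
D3 -> A3
E3 -> B3
A3 -> E4

A#4 G4 A3 B3 E4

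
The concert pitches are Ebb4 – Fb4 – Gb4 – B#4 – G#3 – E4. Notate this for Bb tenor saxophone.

Written C4 sounds as Bb2 on the Bb tenor saxophone, so concert pitches are written a major ninth up.
Ebb4 -> Fb5
Fb4 -> Gb5
Gb4 -> Ab5
B#4 -> C##6
G#3 -> A#4
E4 -> F#5

Fb5 Gb5 Ab5 C##6 A#4 F#5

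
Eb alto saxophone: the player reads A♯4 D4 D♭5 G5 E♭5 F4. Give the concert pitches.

C#4 F3 Fb4 Bb4 Gb4 Ab3

The Eb alto saxophone sounds a major sixth below written, so transpose each written note down a major sixth.
A#4 becomes C#4
D4 becomes F3
Db5 becomes Fb4
G5 becomes Bb4
Eb5 becomes Gb4
F4 becomes Ab3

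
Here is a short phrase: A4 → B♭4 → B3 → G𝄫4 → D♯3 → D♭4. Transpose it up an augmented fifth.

A4 becomes E#5
Bb4 becomes F#5
B3 becomes F##4
Gbb4 becomes Db5
D#3 becomes A##3
Db4 becomes A4

E#5 F#5 F##4 Db5 A##3 A4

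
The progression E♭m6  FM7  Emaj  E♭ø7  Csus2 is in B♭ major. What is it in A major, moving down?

Dm6 EM7 D#maj Dø7 Bsus2

B♭ major down to A major is a minor second; each chord root moves by that interval while the quality stays the same.
E♭m6: root E♭ down a minor second → D, giving Dm6.
FM7: root F down a minor second → E, giving EM7.
Emaj: root E down a minor second → D#, giving D#maj.
E♭ø7: root E♭ down a minor second → D, giving Dø7.
Csus2: root C down a minor second → B, giving Bsus2.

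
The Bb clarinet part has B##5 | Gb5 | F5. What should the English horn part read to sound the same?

E##6 Cb6 Bb5

First find concert pitch: the Bb clarinet sounds a major second below written, so B##5 Gb5 F5 sounds A##5 Fb5 Eb5.
Then write for English horn: it sounds a perfect fifth below written, so the part must be a perfect fifth above concert.
A##5 → E##6
Fb5 → Cb6
Eb5 → Bb5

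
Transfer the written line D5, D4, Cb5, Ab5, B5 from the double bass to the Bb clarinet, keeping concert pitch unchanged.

E4 E3 Db4 Bb4 C#5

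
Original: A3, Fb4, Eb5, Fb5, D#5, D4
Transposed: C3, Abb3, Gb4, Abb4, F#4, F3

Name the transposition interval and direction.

down a major sixth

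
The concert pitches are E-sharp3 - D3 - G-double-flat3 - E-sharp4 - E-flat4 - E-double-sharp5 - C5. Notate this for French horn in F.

B#3 A3 Dbb4 B#4 Bb4 B##5 G5

The French horn in F sounds a perfect fifth below written, so the written part must be a perfect fifth above concert — transpose each note up.
E#3 to B#3
D3 to A3
Gbb3 to Dbb4
E#4 to B#4
Eb4 to Bb4
E##5 to B##5
C5 to G5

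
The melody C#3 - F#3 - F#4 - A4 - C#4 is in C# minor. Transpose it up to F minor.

F3 Bb3 Bb4 Db5 F4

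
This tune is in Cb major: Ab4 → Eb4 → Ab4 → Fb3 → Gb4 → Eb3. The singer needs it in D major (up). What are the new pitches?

From Cb up to D is an augmented second; apply that to each pitch.
Ab4 gives B4
Eb4 gives F#4
Ab4 gives B4
Fb3 gives G3
Gb4 gives A4
Eb3 gives F#3

B4 F#4 B4 G3 A4 F#3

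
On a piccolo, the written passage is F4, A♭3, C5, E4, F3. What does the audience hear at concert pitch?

F5 Ab4 C6 E5 F4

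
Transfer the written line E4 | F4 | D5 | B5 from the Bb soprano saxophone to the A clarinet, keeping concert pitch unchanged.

First find concert pitch: the Bb soprano saxophone sounds a major second below written, so E4 F4 D5 B5 sounds D4 Eb4 C5 A5.
Then write for A clarinet: it sounds a minor third below written, so the part must be a minor third above concert.
D4 → F4
Eb4 → Gb4
C5 → Eb5
A5 → C6

F4 Gb4 Eb5 C6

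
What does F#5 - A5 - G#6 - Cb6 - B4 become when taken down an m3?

D#5 F#5 E#6 Ab5 G#4

F#5 becomes D#5
A5 becomes F#5
G#6 becomes E#6
Cb6 becomes Ab5
B4 becomes G#4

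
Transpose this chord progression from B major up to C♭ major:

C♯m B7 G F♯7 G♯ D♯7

B major up to C♭ major is a diminished second; each chord root moves by that interval while the quality stays the same.
C♯m: root C♯ up a diminished second → Db, giving Dbm.
B7: root B up a diminished second → Cb, giving Cb7.
G: root G up a diminished second → Abb, giving Abb.
F♯7: root F♯ up a diminished second → Gb, giving Gb7.
G♯: root G♯ up a diminished second → Ab, giving Ab.
D♯7: root D♯ up a diminished second → Eb, giving Eb7.

Dbm Cb7 Abb Gb7 Ab Eb7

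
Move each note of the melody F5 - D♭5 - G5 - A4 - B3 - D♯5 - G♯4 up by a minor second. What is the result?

Gb5 Ebb5 Ab5 Bb4 C4 E5 A4

F5 → Gb5
Db5 → Ebb5
G5 → Ab5
A4 → Bb4
B3 → C4
D#5 → E5
G#4 → A4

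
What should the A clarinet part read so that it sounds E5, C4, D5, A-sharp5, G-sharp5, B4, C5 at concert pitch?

G5 Eb4 F5 C#6 B5 D5 Eb5

The A clarinet sounds a minor third below written, so the written part must be a minor third above concert — transpose each note up.
E5 gives G5
C4 gives Eb4
D5 gives F5
A#5 gives C#6
G#5 gives B5
B4 gives D5
C5 gives Eb5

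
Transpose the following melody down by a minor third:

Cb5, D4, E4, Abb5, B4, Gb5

Ab4 B3 C#4 Fb5 G#4 Eb5

Cb5: a third down reaches A, and 3 semitones makes it Ab4.
A minor third down from D4 gives B3.
E4 down a minor third is C#4.
A minor third down from Abb5 gives Fb5.
A minor third down from B4 gives G#4.
A minor third down from Gb5 gives Eb5.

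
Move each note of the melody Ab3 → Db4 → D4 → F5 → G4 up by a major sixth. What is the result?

F4 Bb4 B4 D6 E5

Ab3 becomes F4
Db4 becomes Bb4
D4 becomes B4
F5 becomes D6
G4 becomes E5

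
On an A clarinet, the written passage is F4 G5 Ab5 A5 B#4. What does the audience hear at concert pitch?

Written C4 on the A clarinet sounds as A3, a minor third lower; apply that shift to every note.
F4 -> D4
G5 -> E5
Ab5 -> F5
A5 -> F#5
B#4 -> G##4

D4 E5 F5 F#5 G##4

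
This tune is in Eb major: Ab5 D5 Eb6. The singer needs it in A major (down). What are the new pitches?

D5 G#4 A5

Eb major to A major down is a diminished fifth, so every note moves down by that interval.
Ab5 -> D5
D5 -> G#4
Eb6 -> A5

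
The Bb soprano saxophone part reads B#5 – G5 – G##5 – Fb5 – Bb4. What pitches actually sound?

A#5 F5 F##5 Ebb5 Ab4

Written C4 on the Bb soprano saxophone sounds as Bb3, a major second lower; apply that shift to every note.
B#5 gives A#5
G5 gives F5
G##5 gives F##5
Fb5 gives Ebb5
Bb4 gives Ab4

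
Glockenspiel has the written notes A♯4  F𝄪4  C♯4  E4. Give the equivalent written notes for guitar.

A#7 F##7 C#7 E7

First find concert pitch: the glockenspiel sounds a perfect fifteenth above written, so A♯4 F𝄪4 C♯4 E4 sounds A#6 F##6 C#6 E6.
Then write for guitar: it sounds a perfect octave below written, so the part must be a perfect octave above concert.
A#6 → A#7
F##6 → F##7
C#6 → C#7
E6 → E7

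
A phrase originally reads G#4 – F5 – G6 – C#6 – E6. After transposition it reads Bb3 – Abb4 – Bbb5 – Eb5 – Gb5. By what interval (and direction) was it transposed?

down an augmented sixth

Take the first pair: G#4 → Bb3. G to B spans 6 letter names, so the interval is some kind of sixth.
Bb3 to G#4 is 10 semitones, which makes it an augmented sixth; the second version is lower, so the direction is down.
Checking another pair — E6 → Gb5 — gives the same interval.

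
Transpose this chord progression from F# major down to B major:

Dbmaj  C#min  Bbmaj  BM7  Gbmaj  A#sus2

F# major down to B major is a perfect fifth; each chord root moves by that interval while the quality stays the same.
Dbmaj: root Db down a perfect fifth → Gb, giving Gbmaj.
C#min: root C# down a perfect fifth → F#, giving F#min.
Bbmaj: root Bb down a perfect fifth → Eb, giving Ebmaj.
BM7: root B down a perfect fifth → E, giving EM7.
Gbmaj: root Gb down a perfect fifth → Cb, giving Cbmaj.
A#sus2: root A# down a perfect fifth → D#, giving D#sus2.

Gbmaj F#min Ebmaj EM7 Cbmaj D#sus2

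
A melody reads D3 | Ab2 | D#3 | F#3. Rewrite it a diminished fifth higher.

Ab3 Ebb3 A3 C4

A diminished fifth up from D3 gives Ab3.
Ab2 up a diminished fifth is Ebb3.
D#3: a fifth up reaches A, and 6 semitones makes it A3.
A diminished fifth up from F#3 gives C4.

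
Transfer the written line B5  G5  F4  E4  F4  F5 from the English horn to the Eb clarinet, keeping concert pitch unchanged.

First find concert pitch: the English horn sounds a perfect fifth below written, so B5 G5 F4 E4 F4 F5 sounds E5 C5 Bb3 A3 Bb3 Bb4.
Then write for Eb clarinet: it sounds a minor third above written, so the part must be a minor third below concert.
E5 → C#5
C5 → A4
Bb3 → G3
A3 → F#3
Bb3 → G3
Bb4 → G4

C#5 A4 G3 F#3 G3 G4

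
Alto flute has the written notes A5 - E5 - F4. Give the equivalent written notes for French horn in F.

B5 F#5 G4

First find concert pitch: the alto flute sounds a perfect fourth below written, so A5 E5 F4 sounds E5 B4 C4.
Then write for French horn in F: it sounds a perfect fifth below written, so the part must be a perfect fifth above concert.
E5 → B5
B4 → F#5
C4 → G4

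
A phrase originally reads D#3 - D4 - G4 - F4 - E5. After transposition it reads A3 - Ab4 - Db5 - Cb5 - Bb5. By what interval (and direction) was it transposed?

Take the first pair: D#3 → A3. D to A spans 5 letter names, so the interval is some kind of fifth.
D#3 to A3 is 6 semitones, which makes it a diminished fifth; the second version is higher, so the direction is up.
Checking another pair — E5 → Bb5 — gives the same interval.

up a diminished fifth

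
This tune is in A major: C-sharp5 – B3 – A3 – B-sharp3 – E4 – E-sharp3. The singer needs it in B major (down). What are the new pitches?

D#4 C#3 B2 C##3 F#3 F##2

A major to B major down is a minor seventh, so every note moves down by that interval.
C#5 to D#4
B3 to C#3
A3 to B2
B#3 to C##3
E4 to F#3
E#3 to F##2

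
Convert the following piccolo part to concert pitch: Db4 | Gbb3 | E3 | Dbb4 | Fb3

The piccolo sounds a perfect octave above written, so transpose each written note up a perfect octave.
Db4 becomes Db5
Gbb3 becomes Gbb4
E3 becomes E4
Dbb4 becomes Dbb5
Fb3 becomes Fb4

Db5 Gbb4 E4 Dbb5 Fb4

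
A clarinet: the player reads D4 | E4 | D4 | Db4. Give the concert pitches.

B3 C#4 B3 Bb3

Written C4 on the A clarinet sounds as A3, a minor third lower; apply that shift to every note.
D4 to B3
E4 to C#4
D4 to B3
Db4 to Bb3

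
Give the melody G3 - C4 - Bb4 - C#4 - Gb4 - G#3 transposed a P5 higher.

D4 G4 F5 G#4 Db5 D#4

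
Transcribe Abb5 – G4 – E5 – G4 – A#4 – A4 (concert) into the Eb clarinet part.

Fb5 E4 C#5 E4 F##4 F#4

Written C4 sounds as Eb4 on the Eb clarinet, so concert pitches are written a minor third down.
Abb5 → Fb5
G4 → E4
E5 → C#5
G4 → E4
A#4 → F##4
A4 → F#4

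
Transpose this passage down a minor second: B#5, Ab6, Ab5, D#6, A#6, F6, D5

B#5 gives A##5
Ab6 gives G6
Ab5 gives G5
D#6 gives C##6
A#6 gives G##6
F6 gives E6
D5 gives C#5

A##5 G6 G5 C##6 G##6 E6 C#5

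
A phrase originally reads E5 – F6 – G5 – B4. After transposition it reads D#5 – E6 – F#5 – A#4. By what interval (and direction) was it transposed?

down a minor second

From E5 to D#5 is 2 letter names — a second of some quality.
D#5 to E5 is 1 semitone, which makes it a minor second; the second version is lower, so the direction is down.
Checking another pair — B4 → A#4 — gives the same interval.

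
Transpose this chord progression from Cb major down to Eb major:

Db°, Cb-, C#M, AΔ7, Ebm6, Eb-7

F° Eb- E#M C#Δ7 Gm6 G-7

Cb major down to Eb major is a minor sixth; each chord root moves by that interval while the quality stays the same.
Db°: root Db down a minor sixth → F, giving F°.
Cb-: root Cb down a minor sixth → Eb, giving Eb-.
C#M: root C# down a minor sixth → E#, giving E#M.
AΔ7: root A down a minor sixth → C#, giving C#Δ7.
Ebm6: root Eb down a minor sixth → G, giving Gm6.
Eb-7: root Eb down a minor sixth → G, giving G-7.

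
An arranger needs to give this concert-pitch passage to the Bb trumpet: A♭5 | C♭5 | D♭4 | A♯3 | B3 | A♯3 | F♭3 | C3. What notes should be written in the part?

Bb5 Db5 Eb4 B#3 C#4 B#3 Gb3 D3

The Bb trumpet sounds a major second below written, so the written part must be a major second above concert — transpose each note up.
Ab5 gives Bb5
Cb5 gives Db5
Db4 gives Eb4
A#3 gives B#3
B3 gives C#4
A#3 gives B#3
Fb3 gives Gb3
C3 gives D3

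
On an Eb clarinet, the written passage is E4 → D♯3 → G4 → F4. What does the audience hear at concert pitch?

G4 F#3 Bb4 Ab4

Written C4 on the Eb clarinet sounds as Eb4, a minor third higher; apply that shift to every note.
E4 becomes G4
D#3 becomes F#3
G4 becomes Bb4
F4 becomes Ab4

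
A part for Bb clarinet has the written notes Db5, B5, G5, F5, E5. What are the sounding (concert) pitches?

Cb5 A5 F5 Eb5 D5

The Bb clarinet sounds a major second below written, so transpose each written note down a major second.
Db5 -> Cb5
B5 -> A5
G5 -> F5
F5 -> Eb5
E5 -> D5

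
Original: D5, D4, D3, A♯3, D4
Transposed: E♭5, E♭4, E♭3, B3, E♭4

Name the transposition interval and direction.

up a minor second

From D5 to Eb5 is 2 letter names — a second of some quality.
D5 to Eb5 is 1 semitone, which makes it a minor second; the second version is higher, so the direction is up.
Checking another pair — D4 → Eb4 — gives the same interval.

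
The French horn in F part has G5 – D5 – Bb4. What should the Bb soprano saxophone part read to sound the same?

First find concert pitch: the French horn in F sounds a perfect fifth below written, so G5 D5 Bb4 sounds C5 G4 Eb4.
Then write for Bb soprano saxophone: it sounds a major second below written, so the part must be a major second above concert.
C5 → D5
G4 → A4
Eb4 → F4

D5 A4 F4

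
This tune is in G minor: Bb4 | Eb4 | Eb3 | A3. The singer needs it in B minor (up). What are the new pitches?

G minor to B minor up is a major third, so every note moves up by that interval.
Bb4 to D5
Eb4 to G4
Eb3 to G3
A3 to C#4

D5 G4 G3 C#4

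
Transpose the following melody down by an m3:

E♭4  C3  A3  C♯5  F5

C4 A2 F#3 A#4 D5

Eb4 becomes C4
C3 becomes A2
A3 becomes F#3
C#5 becomes A#4
F5 becomes D5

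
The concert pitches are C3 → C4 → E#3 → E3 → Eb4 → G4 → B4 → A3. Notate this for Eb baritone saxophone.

A4 A5 C##5 C#5 C6 E6 G#6 F#5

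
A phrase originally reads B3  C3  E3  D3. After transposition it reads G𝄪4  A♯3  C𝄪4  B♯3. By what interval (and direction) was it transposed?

up an augmented sixth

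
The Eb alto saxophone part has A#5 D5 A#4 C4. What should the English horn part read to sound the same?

G#5 C5 G#4 Bb3

First find concert pitch: the Eb alto saxophone sounds a major sixth below written, so A#5 D5 A#4 C4 sounds C#5 F4 C#4 Eb3.
Then write for English horn: it sounds a perfect fifth below written, so the part must be a perfect fifth above concert.
C#5 → G#5
F4 → C5
C#4 → G#4
Eb3 → Bb3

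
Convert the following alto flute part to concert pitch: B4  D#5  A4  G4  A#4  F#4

The alto flute sounds a perfect fourth below written, so transpose each written note down a perfect fourth.
B4 to F#4
D#5 to A#4
A4 to E4
G4 to D4
A#4 to E#4
F#4 to C#4

F#4 A#4 E4 D4 E#4 C#4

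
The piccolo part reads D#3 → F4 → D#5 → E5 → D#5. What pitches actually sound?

D#4 F5 D#6 E6 D#6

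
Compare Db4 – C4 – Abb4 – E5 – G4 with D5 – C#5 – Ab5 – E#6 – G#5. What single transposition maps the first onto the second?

From Db4 to D5 is 8 letter names — an octave of some quality.
Db4 to D5 is 13 semitones, which makes it an augmented octave; the second version is higher, so the direction is up.
Checking another pair — G4 → G#5 — gives the same interval.

up an augmented octave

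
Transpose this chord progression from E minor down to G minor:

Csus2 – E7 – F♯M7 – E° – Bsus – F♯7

Ebsus2 G7 AM7 G° Dsus A7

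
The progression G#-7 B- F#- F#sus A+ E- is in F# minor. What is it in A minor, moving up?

B-7 D- A- Asus C+ G-

F# minor up to A minor is a minor third; each chord root moves by that interval while the quality stays the same.
G#-7: root G# up a minor third → B, giving B-7.
B-: root B up a minor third → D, giving D-.
F#-: root F# up a minor third → A, giving A-.
F#sus: root F# up a minor third → A, giving Asus.
A+: root A up a minor third → C, giving C+.
E-: root E up a minor third → G, giving G-.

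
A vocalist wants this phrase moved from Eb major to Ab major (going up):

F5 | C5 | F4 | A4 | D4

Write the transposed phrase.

Bb5 F5 Bb4 D5 G4

Eb major to Ab major up is a perfect fourth, so every note moves up by that interval.
F5 -> Bb5
C5 -> F5
F4 -> Bb4
A4 -> D5
D4 -> G4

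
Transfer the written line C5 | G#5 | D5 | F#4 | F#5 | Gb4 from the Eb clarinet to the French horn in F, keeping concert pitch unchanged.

Bb5 F#6 C6 E5 E6 Fb5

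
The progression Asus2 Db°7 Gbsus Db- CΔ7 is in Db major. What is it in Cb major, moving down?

Gsus2 Cb°7 Fbsus Cb- BbΔ7

Db major down to Cb major is a major second; each chord root moves by that interval while the quality stays the same.
Asus2: root A down a major second → G, giving Gsus2.
Db°7: root Db down a major second → Cb, giving Cb°7.
Gbsus: root Gb down a major second → Fb, giving Fbsus.
Db-: root Db down a major second → Cb, giving Cb-.
CΔ7: root C down a major second → Bb, giving BbΔ7.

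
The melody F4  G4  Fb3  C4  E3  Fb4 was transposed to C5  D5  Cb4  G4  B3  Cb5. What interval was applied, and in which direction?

up a perfect fifth

Take the first pair: F4 → C5. F to C spans 5 letter names, so the interval is some kind of fifth.
F4 to C5 is 7 semitones, which makes it a perfect fifth; the second version is higher, so the direction is up.
Checking another pair — Fb4 → Cb5 — gives the same interval.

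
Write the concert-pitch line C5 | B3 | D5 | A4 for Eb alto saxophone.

A5 G#4 B5 F#5

Written C4 sounds as Eb3 on the Eb alto saxophone, so concert pitches are written a major sixth up.
C5 becomes A5
B3 becomes G#4
D5 becomes B5
A4 becomes F#5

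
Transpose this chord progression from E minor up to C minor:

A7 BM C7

E minor up to C minor is a minor sixth; each chord root moves by that interval while the quality stays the same.
A7: root A up a minor sixth → F, giving F7.
BM: root B up a minor sixth → G, giving GM.
C7: root C up a minor sixth → Ab, giving Ab7.

F7 GM Ab7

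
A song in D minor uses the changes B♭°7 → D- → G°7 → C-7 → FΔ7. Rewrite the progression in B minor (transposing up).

D minor up to B minor is a major sixth; each chord root moves by that interval while the quality stays the same.
B♭°7: root B♭ up a major sixth → G, giving G°7.
D-: root D up a major sixth → B, giving B-.
G°7: root G up a major sixth → E, giving E°7.
C-7: root C up a major sixth → A, giving A-7.
FΔ7: root F up a major sixth → D, giving DΔ7.

G°7 B- E°7 A-7 DΔ7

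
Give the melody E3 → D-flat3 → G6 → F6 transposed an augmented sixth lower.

Gb2 Fbb2 Bbb5 Abb5

E3 gives Gb2
Db3 gives Fbb2
G6 gives Bbb5
F6 gives Abb5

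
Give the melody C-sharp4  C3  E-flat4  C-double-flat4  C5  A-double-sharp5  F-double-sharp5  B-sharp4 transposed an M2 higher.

C#4 to D#4
C3 to D3
Eb4 to F4
Cbb4 to Dbb4
C5 to D5
A##5 to B##5
F##5 to G##5
B#4 to C##5

D#4 D3 F4 Dbb4 D5 B##5 G##5 C##5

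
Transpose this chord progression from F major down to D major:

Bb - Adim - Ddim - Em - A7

G F#dim Bdim C#m F#7

F major down to D major is a minor third; each chord root moves by that interval while the quality stays the same.
Bb: root Bb down a minor third → G, giving G.
Adim: root A down a minor third → F#, giving F#dim.
Ddim: root D down a minor third → B, giving Bdim.
Em: root E down a minor third → C#, giving C#m.
A7: root A down a minor third → F#, giving F#7.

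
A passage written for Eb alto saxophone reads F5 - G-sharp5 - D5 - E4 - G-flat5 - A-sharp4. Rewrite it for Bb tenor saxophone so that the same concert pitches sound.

First find concert pitch: the Eb alto saxophone sounds a major sixth below written, so F5 G-sharp5 D5 E4 G-flat5 A-sharp4 sounds Ab4 B4 F4 G3 Bbb4 C#4.
Then write for Bb tenor saxophone: it sounds a major ninth below written, so the part must be a major ninth above concert.
Ab4 → Bb5
B4 → C#6
F4 → G5
G3 → A4
Bbb4 → Cb6
C#4 → D#5

Bb5 C#6 G5 A4 Cb6 D#5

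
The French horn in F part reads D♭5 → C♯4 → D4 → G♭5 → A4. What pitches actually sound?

Gb4 F#3 G3 Cb5 D4

The French horn in F sounds a perfect fifth below written, so transpose each written note down a perfect fifth.
Db5 to Gb4
C#4 to F#3
D4 to G3
Gb5 to Cb5
A4 to D4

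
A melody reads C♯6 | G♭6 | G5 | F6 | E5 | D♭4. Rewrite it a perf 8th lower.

C#6 → C#5
Gb6 → Gb5
G5 → G4
F6 → F5
E5 → E4
Db4 → Db3

C#5 Gb5 G4 F5 E4 Db3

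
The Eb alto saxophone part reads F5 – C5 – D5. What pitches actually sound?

Written C4 on the Eb alto saxophone sounds as Eb3, a major sixth lower; apply that shift to every note.
F5 -> Ab4
C5 -> Eb4
D5 -> F4

Ab4 Eb4 F4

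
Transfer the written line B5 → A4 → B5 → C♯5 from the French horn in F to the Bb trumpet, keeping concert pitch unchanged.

F#5 E4 F#5 G#4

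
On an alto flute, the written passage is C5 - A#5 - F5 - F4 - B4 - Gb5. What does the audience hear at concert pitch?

Written C4 on the alto flute sounds as G3, a perfect fourth lower; apply that shift to every note.
C5 becomes G4
A#5 becomes E#5
F5 becomes C5
F4 becomes C4
B4 becomes F#4
Gb5 becomes Db5

G4 E#5 C5 C4 F#4 Db5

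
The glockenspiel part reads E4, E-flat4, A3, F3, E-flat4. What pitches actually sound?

Written C4 on the glockenspiel sounds as C6, a perfect fifteenth higher; apply that shift to every note.
E4 to E6
Eb4 to Eb6
A3 to A5
F3 to F5
Eb4 to Eb6

E6 Eb6 A5 F5 Eb6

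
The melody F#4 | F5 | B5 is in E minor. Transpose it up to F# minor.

E minor to F# minor up is a major second, so every note moves up by that interval.
F#4 -> G#4
F5 -> G5
B5 -> C#6

G#4 G5 C#6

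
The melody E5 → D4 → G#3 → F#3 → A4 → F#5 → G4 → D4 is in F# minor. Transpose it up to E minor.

D6 C5 F#4 E4 G5 E6 F5 C5

From F# up to E is a minor seventh; apply that to each pitch.
E5 -> D6
D4 -> C5
G#3 -> F#4
F#3 -> E4
A4 -> G5
F#5 -> E6
G4 -> F5
D4 -> C5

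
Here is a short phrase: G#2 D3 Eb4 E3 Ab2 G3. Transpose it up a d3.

Bb2 Fb3 Gbb4 Gb3 Cbb3 Bbb3

G#2 up a diminished third is Bb2.
A diminished third up from D3 gives Fb3.
A diminished third up from Eb4 gives Gbb4.
E3 up a diminished third is Gb3.
Ab2 up a diminished third is Cbb3.
G3: a third up reaches B, and 2 semitones makes it Bbb3.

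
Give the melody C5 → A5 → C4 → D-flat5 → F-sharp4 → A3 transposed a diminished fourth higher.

C5 up a diminished fourth is Fb5.
A5 up a diminished fourth is Db6.
A diminished fourth up from C4 gives Fb4.
A diminished fourth up from Db5 gives Gbb5.
F#4 up a diminished fourth is Bb4.
A3: a fourth up reaches D, and 4 semitones makes it Db4.

Fb5 Db6 Fb4 Gbb5 Bb4 Db4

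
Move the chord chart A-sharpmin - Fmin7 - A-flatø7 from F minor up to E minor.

G##min Emin7 Gø7

F minor up to E minor is a major seventh; each chord root moves by that interval while the quality stays the same.
A-sharpmin: root A-sharp up a major seventh → G##, giving G##min.
Fmin7: root F up a major seventh → E, giving Emin7.
A-flatø7: root A-flat up a major seventh → G, giving Gø7.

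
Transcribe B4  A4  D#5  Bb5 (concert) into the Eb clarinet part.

G#4 F#4 B#4 G5

Written C4 sounds as Eb4 on the Eb clarinet, so concert pitches are written a minor third down.
B4 gives G#4
A4 gives F#4
D#5 gives B#4
Bb5 gives G5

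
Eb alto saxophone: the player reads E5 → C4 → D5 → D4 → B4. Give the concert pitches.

G4 Eb3 F4 F3 D4

The Eb alto saxophone sounds a major sixth below written, so transpose each written note down a major sixth.
E5 -> G4
C4 -> Eb3
D5 -> F4
D4 -> F3
B4 -> D4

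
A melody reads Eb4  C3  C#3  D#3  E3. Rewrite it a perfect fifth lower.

Ab3 F2 F#2 G#2 A2

Eb4 gives Ab3
C3 gives F2
C#3 gives F#2
D#3 gives G#2
E3 gives A2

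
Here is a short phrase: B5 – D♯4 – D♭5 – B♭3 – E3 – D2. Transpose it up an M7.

A#6 C##5 C6 A4 D#4 C#3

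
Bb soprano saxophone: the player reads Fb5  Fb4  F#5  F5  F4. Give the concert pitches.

The Bb soprano saxophone sounds a major second below written, so transpose each written note down a major second.
Fb5 -> Ebb5
Fb4 -> Ebb4
F#5 -> E5
F5 -> Eb5
F4 -> Eb4

Ebb5 Ebb4 E5 Eb5 Eb4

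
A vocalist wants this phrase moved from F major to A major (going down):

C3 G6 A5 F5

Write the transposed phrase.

E2 B5 C#5 A4

From F down to A is a minor sixth; apply that to each pitch.
C3 to E2
G6 to B5
A5 to C#5
F5 to A4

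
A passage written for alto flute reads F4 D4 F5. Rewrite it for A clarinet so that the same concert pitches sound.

Eb4 C4 Eb5

First find concert pitch: the alto flute sounds a perfect fourth below written, so F4 D4 F5 sounds C4 A3 C5.
Then write for A clarinet: it sounds a minor third below written, so the part must be a minor third above concert.
C4 → Eb4
A3 → C4
C5 → Eb5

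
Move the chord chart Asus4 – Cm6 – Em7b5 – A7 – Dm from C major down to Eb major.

Csus4 Ebm6 Gm7b5 C7 Fm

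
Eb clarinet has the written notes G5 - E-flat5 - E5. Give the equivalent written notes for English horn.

First find concert pitch: the Eb clarinet sounds a minor third above written, so G5 E-flat5 E5 sounds Bb5 Gb5 G5.
Then write for English horn: it sounds a perfect fifth below written, so the part must be a perfect fifth above concert.
Bb5 → F6
Gb5 → Db6
G5 → D6

F6 Db6 D6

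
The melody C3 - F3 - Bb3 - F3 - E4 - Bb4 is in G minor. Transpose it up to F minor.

Bb3 Eb4 Ab4 Eb4 D5 Ab5

From G up to F is a minor seventh; apply that to each pitch.
C3 to Bb3
F3 to Eb4
Bb3 to Ab4
F3 to Eb4
E4 to D5
Bb4 to Ab5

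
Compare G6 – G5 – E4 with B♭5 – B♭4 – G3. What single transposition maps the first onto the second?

down a major sixth

From G6 to Bb5 is 6 letter names — a sixth of some quality.
Bb5 to G6 is 9 semitones, which makes it a major sixth; the second version is lower, so the direction is down.
Checking another pair — E4 → G3 — gives the same interval.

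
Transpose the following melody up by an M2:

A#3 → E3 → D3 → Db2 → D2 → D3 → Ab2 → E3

B#3 F#3 E3 Eb2 E2 E3 Bb2 F#3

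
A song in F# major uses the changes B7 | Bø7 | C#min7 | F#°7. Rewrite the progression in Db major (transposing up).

Gb7 Gbø7 Abmin7 Db°7

F# major up to Db major is a diminished sixth; each chord root moves by that interval while the quality stays the same.
B7: root B up a diminished sixth → Gb, giving Gb7.
Bø7: root B up a diminished sixth → Gb, giving Gbø7.
C#min7: root C# up a diminished sixth → Ab, giving Abmin7.
F#°7: root F# up a diminished sixth → Db, giving Db°7.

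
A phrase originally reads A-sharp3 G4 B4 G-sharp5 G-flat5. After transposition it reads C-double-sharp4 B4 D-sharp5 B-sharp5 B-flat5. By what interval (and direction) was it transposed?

up a major third

From A#3 to C##4 is 3 letter names — a third of some quality.
A#3 to C##4 is 4 semitones, which makes it a major third; the second version is higher, so the direction is up.
Checking another pair — Gb5 → Bb5 — gives the same interval.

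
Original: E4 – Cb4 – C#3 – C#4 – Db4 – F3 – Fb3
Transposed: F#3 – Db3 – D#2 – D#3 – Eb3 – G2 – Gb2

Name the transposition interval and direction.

down a minor seventh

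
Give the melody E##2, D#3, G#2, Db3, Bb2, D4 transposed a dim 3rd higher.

A diminished third up from E##2 gives G#2.
D#3: a third up reaches F, and 2 semitones makes it F3.
G#2: a third up reaches B, and 2 semitones makes it Bb2.
Db3: a third up reaches F, and 2 semitones makes it Fbb3.
Bb2 up a diminished third is Dbb3.
D4 up a diminished third is Fb4.

G#2 F3 Bb2 Fbb3 Dbb3 Fb4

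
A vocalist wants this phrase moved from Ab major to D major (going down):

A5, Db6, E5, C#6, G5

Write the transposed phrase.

D#5 G5 A#4 F##5 C#5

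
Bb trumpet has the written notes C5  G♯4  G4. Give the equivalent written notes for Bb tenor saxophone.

C6 G#5 G5

First find concert pitch: the Bb trumpet sounds a major second below written, so C5 G♯4 G4 sounds Bb4 F#4 F4.
Then write for Bb tenor saxophone: it sounds a major ninth below written, so the part must be a major ninth above concert.
Bb4 → C6
F#4 → G#5
F4 → G5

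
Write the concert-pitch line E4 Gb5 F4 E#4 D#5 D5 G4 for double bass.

The double bass sounds a perfect octave below written, so the written part must be a perfect octave above concert — transpose each note up.
E4 gives E5
Gb5 gives Gb6
F4 gives F5
E#4 gives E#5
D#5 gives D#6
D5 gives D6
G4 gives G5

E5 Gb6 F5 E#5 D#6 D6 G5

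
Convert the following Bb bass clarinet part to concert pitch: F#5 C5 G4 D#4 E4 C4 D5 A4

The Bb bass clarinet sounds a major ninth below written, so transpose each written note down a major ninth.
F#5 → E4
C5 → Bb3
G4 → F3
D#4 → C#3
E4 → D3
C4 → Bb2
D5 → C4
A4 → G3

E4 Bb3 F3 C#3 D3 Bb2 C4 G3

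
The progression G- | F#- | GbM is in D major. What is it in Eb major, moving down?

D major down to Eb major is a major seventh; each chord root moves by that interval while the quality stays the same.
G-: root G down a major seventh → Ab, giving Ab-.
F#-: root F# down a major seventh → G, giving G-.
GbM: root Gb down a major seventh → Abb, giving AbbM.

Ab- G- AbbM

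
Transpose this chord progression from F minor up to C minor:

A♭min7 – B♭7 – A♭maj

F minor up to C minor is a perfect fifth; each chord root moves by that interval while the quality stays the same.
A♭min7: root A♭ up a perfect fifth → Eb, giving Ebmin7.
B♭7: root B♭ up a perfect fifth → F, giving F7.
A♭maj: root A♭ up a perfect fifth → Eb, giving Ebmaj.

Ebmin7 F7 Ebmaj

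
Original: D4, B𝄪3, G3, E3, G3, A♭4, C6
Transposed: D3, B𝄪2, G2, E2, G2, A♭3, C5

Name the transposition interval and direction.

Take the first pair: D4 → D3. D to D spans 8 letter names, so the interval is some kind of octave.
D3 to D4 is 12 semitones, which makes it a perfect octave; the second version is lower, so the direction is down.
Checking another pair — C6 → C5 — gives the same interval.

down a perfect octave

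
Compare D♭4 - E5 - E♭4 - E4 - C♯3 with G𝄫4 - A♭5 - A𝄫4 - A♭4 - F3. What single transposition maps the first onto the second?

up a diminished fourth

Take the first pair: Db4 → Gbb4. D to G spans 4 letter names, so the interval is some kind of fourth.
Db4 to Gbb4 is 4 semitones, which makes it a diminished fourth; the second version is higher, so the direction is up.
Checking another pair — C#3 → F3 — gives the same interval.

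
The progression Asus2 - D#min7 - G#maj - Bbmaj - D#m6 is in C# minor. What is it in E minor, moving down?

C# minor down to E minor is a major sixth; each chord root moves by that interval while the quality stays the same.
Asus2: root A down a major sixth → C, giving Csus2.
D#min7: root D# down a major sixth → F#, giving F#min7.
G#maj: root G# down a major sixth → B, giving Bmaj.
Bbmaj: root Bb down a major sixth → Db, giving Dbmaj.
D#m6: root D# down a major sixth → F#, giving F#m6.

Csus2 F#min7 Bmaj Dbmaj F#m6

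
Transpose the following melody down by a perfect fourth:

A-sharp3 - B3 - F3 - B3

E#3 F#3 C3 F#3

A perfect fourth down from A#3 gives E#3.
B3 down a perfect fourth is F#3.
F3 down a perfect fourth is C3.
B3: a fourth down reaches F, and 5 semitones makes it F#3.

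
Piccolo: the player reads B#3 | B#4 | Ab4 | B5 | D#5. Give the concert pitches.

Written C4 on the piccolo sounds as C5, a perfect octave higher; apply that shift to every note.
B#3 → B#4
B#4 → B#5
Ab4 → Ab5
B5 → B6
D#5 → D#6

B#4 B#5 Ab5 B6 D#6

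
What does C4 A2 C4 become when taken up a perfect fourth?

F4 D3 F4

C4 up a perfect fourth is F4.
A2 up a perfect fourth is D3.
C4 up a perfect fourth is F4.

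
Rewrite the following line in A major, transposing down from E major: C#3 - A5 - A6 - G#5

From E down to A is a perfect fifth; apply that to each pitch.
C#3 gives F#2
A5 gives D5
A6 gives D6
G#5 gives C#5

F#2 D5 D6 C#5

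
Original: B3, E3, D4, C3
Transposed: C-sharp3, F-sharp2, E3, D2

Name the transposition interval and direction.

down a minor seventh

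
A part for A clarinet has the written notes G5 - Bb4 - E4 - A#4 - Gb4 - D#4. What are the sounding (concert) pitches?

E5 G4 C#4 F##4 Eb4 B#3

The A clarinet sounds a minor third below written, so transpose each written note down a minor third.
G5 to E5
Bb4 to G4
E4 to C#4
A#4 to F##4
Gb4 to Eb4
D#4 to B#3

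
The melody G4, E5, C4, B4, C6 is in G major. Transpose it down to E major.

E4 C#5 A3 G#4 A5

G major to E major down is a minor third, so every note moves down by that interval.
G4 to E4
E5 to C#5
C4 to A3
B4 to G#4
C6 to A5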